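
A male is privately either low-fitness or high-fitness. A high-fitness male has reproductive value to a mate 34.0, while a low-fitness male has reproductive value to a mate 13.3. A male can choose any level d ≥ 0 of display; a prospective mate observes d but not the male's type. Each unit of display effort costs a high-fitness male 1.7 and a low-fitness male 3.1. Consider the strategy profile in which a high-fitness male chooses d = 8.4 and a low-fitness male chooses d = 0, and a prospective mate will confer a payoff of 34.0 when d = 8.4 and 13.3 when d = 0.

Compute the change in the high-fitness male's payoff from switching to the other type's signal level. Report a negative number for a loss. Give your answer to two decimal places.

-6.42

Playing d = 8.4 the high-fitness male receives 34.0 − 1.7 × 8.4 = 19.72.
Deviating to d = 0 yields 13.3 instead.
Gain from deviating: 13.3 − 19.72 = -6.42.
The gain is negative, so the high-fitness type's incentive-compatibility constraint is satisfied.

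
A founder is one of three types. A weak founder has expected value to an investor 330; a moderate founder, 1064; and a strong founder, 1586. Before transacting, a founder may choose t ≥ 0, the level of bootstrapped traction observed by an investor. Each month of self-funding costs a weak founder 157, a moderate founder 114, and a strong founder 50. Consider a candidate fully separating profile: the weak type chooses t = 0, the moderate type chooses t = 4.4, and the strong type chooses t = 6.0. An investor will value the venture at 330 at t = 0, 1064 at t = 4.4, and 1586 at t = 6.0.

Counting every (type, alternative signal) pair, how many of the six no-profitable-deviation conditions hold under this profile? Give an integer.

Strong (own payoff 1586 − 50×6.0 = 1286): to t=0 gives 330 → no gain ✓; to t=4.4 gives 1064 − 50×4.4 = 844 → no gain ✓.
Weak (own payoff 330): to t=4.4 gives 1064 − 157×4.4 = 373.2 → profitable ✗; to t=6.0 gives 1586 − 157×6.0 = 644 → profitable ✗.
Moderate (own payoff 1064 − 114×4.4 = 562.4): to t=0 gives 330 → no gain ✓; to t=6.0 gives 1586 − 114×6.0 = 902 → profitable ✗.
3 of the 6 constraints hold; not an equilibrium.

3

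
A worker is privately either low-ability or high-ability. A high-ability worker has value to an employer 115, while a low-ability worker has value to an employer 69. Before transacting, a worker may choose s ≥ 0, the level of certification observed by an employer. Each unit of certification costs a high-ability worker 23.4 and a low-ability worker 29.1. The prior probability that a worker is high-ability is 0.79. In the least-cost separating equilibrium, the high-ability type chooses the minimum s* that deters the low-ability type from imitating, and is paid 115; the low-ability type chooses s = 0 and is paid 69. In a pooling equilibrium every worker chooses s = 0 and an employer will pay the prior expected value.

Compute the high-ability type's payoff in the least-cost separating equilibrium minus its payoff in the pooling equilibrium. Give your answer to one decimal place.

-27.3

Least-cost separating signal: s* solves 69 = 115 − 29.1·s*, so s* = (115 − 69)/29.1 ≈ 1.5808.
High-ability type's separating payoff: 115 − 23.4 × s* = 115 − 23.4 × (115 − 69)/29.1 = 115 − 1076.4/29.1 ≈ 78.010.
Pooling payoff: 0.79 × 115 + 0.21 × 69 = 105.34.
Difference: 78.010 − 105.34 = -27.33, i.e. -27.3 to one decimal place.
The high-ability type would prefer the pooling outcome.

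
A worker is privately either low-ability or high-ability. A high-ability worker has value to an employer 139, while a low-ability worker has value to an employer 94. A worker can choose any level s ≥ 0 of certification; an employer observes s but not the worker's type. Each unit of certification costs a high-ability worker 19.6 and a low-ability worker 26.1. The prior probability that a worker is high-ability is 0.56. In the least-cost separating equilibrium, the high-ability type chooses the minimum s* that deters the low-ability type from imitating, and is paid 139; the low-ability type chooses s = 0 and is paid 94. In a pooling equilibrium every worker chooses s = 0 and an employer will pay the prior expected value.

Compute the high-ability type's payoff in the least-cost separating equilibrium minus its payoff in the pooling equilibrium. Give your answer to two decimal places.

-13.99

Least-cost separating signal: s* solves 94 = 139 − 26.1·s*, so s* = (139 − 94)/26.1 ≈ 1.7241.
High-ability type's separating payoff: 139 − 19.6 × s* = 139 − 19.6 × (139 − 94)/26.1 = 139 − 882/26.1 ≈ 105.2069.
Pooling payoff: 0.56 × 139 + 0.44 × 94 = 119.2.
Difference: 105.2069 − 119.2 = -13.9931, i.e. -13.99 to two decimal places.
The high-ability type would prefer the pooling outcome.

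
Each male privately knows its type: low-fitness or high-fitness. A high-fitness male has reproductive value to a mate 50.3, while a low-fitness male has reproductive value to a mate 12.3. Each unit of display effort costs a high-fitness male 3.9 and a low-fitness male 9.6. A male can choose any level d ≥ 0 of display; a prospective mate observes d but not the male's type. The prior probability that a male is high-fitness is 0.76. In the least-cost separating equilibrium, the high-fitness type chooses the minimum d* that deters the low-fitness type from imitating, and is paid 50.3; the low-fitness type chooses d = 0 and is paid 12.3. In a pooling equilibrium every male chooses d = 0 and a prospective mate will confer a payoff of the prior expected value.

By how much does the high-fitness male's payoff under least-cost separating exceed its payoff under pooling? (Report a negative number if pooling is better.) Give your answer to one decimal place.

Least-cost separating signal: d* solves 12.3 = 50.3 − 9.6·d*, so d* = (50.3 − 12.3)/9.6 ≈ 3.9583.
High-fitness type's separating payoff: 50.3 − 3.9 × d* = 50.3 − 3.9 × (50.3 − 12.3)/9.6 = 50.3 − 148.2/9.6 ≈ 34.863.
Pooling payoff: 0.76 × 50.3 + 0.24 × 12.3 = 41.18.
Difference: 34.863 − 41.18 = -6.317, i.e. -6.3 to one decimal place.
The high-fitness type would prefer the pooling outcome.

-6.3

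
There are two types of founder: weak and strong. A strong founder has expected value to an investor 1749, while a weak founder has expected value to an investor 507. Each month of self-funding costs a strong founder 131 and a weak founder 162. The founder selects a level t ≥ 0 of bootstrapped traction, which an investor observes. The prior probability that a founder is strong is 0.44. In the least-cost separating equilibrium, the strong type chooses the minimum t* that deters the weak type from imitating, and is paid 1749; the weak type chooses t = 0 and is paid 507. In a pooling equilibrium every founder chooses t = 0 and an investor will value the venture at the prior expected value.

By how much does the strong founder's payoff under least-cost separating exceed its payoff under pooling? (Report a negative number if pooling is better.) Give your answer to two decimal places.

Least-cost separating signal: t* solves 507 = 1749 − 162·t*, so t* = (1749 − 507)/162 ≈ 7.6667.
Strong type's separating payoff: 1749 − 131 × t* = 1749 − 131 × (1749 − 507)/162 = 1749 − 162702/162 ≈ 744.6667.
Pooling payoff: 0.44 × 1749 + 0.56 × 507 = 1053.48.
Difference: 744.6667 − 1053.48 = -308.8133, i.e. -308.81 to two decimal places.
The strong type would prefer the pooling outcome.

-308.81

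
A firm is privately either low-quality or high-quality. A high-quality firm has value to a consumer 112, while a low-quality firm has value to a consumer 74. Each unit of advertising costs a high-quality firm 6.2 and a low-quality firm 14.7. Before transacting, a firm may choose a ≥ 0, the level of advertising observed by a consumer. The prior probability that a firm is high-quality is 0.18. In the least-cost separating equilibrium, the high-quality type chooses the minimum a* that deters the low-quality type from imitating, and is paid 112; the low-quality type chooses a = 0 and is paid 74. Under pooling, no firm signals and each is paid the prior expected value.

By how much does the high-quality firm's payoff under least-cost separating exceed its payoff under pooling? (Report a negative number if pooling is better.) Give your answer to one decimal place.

15.1

Least-cost separating signal: a* solves 74 = 112 − 14.7·a*, so a* = (112 − 74)/14.7 ≈ 2.5850.
High-quality type's separating payoff: 112 − 6.2 × a* = 112 − 6.2 × (112 − 74)/14.7 = 112 − 235.6/14.7 ≈ 95.973.
Pooling payoff: 0.18 × 112 + 0.82 × 74 = 80.84.
Difference: 95.973 − 80.84 = 15.133, i.e. 15.1 to one decimal place.
The high-quality type prefers to separate.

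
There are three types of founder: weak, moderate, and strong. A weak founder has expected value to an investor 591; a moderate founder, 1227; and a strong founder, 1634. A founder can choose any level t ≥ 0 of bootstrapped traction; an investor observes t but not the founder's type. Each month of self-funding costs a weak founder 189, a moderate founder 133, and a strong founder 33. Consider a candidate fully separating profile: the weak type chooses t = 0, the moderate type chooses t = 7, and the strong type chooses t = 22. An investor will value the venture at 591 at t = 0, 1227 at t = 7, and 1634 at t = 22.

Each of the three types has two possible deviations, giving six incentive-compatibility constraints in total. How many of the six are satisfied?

4

Weak (own payoff 591): to t=7 gives 1227 − 189×7 = -96 → no gain ✓; to t=22 gives 1634 − 189×22 = -2524 → no gain ✓.
Moderate (own payoff 1227 − 133×7 = 296): to t=0 gives 591 → profitable ✗; to t=22 gives 1634 − 133×22 = -1292 → no gain ✓.
Strong (own payoff 1634 − 33×22 = 908): to t=0 gives 591 → no gain ✓; to t=7 gives 1227 − 33×7 = 996 → profitable ✗.
4 of the 6 constraints hold; not an equilibrium.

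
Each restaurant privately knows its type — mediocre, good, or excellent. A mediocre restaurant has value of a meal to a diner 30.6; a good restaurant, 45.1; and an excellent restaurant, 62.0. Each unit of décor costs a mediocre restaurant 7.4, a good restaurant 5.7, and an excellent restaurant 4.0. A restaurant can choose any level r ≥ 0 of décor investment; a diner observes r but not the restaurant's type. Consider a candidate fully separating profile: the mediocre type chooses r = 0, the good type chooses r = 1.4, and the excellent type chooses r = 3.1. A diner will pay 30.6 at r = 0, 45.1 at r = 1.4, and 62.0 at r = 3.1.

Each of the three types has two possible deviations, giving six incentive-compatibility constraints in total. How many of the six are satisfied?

3

Mediocre (own payoff 30.6): to r=1.4 gives 45.1 − 7.4×1.4 = 34.74 → profitable ✗; to r=3.1 gives 62.0 − 7.4×3.1 = 39.06 → profitable ✗.
Good (own payoff 45.1 − 5.7×1.4 = 37.12): to r=0 gives 30.6 → no gain ✓; to r=3.1 gives 62.0 − 5.7×3.1 = 44.33 → profitable ✗.
Excellent (own payoff 62.0 − 4.0×3.1 = 49.6): to r=0 gives 30.6 → no gain ✓; to r=1.4 gives 45.1 − 4.0×1.4 = 39.5 → no gain ✓.
3 of the 6 constraints hold; not an equilibrium.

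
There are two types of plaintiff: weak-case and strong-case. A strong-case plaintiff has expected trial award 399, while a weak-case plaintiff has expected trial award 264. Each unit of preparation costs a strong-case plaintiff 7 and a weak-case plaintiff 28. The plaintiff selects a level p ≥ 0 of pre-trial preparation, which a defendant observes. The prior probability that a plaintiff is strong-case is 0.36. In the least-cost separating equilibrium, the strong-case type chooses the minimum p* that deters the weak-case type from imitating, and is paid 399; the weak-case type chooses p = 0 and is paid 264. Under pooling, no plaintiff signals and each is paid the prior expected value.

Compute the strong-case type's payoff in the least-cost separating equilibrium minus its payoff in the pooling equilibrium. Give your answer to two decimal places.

52.65

Least-cost separating signal: p* solves 264 = 399 − 28·p*, so p* = (399 − 264)/28 ≈ 4.8214.
Strong-case type's separating payoff: 399 − 7 × p* = 399 − 7 × (399 − 264)/28 = 399 − 945/28 = 365.25.
Pooling payoff: 0.36 × 399 + 0.64 × 264 = 312.6.
Difference: 365.25 − 312.6 = 52.65.
The strong-case type prefers to separate.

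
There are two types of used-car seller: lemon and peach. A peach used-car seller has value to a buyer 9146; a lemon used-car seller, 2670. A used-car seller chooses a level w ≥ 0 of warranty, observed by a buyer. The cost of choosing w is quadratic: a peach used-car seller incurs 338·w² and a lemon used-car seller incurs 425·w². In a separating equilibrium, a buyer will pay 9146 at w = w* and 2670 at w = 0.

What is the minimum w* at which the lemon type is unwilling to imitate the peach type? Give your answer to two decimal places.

3.90

The lemon type at w = 0 receives 2670; imitating at w* yields 9146 − 425·w*².
Indifference: 2670 = 9146 − 425·w*², so w*² = (9146 − 2670) / 425 ≈ 15.2376.
w* = √15.2376 ≈ 3.90.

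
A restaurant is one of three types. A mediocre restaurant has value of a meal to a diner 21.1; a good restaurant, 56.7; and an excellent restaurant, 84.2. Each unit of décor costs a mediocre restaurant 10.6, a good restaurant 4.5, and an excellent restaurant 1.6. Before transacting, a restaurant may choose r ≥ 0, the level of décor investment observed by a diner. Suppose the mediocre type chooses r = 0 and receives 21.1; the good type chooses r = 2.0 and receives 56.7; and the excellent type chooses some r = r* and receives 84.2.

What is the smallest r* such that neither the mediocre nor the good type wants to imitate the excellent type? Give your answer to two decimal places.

8.11

Mediocre type (on-path payoff 21.1) won't mimic when 21.1 ≥ 84.2 − 10.6·r*, i.e. r* ≥ 5.95.
Good type (on-path payoff 56.7 − 4.5×2.0 = 47.7) won't mimic when 47.7 ≥ 84.2 − 4.5·r*, i.e. r* ≥ 8.11.
Both must hold, so r* = max(5.95, 8.11) = 8.11. The good type's constraint binds.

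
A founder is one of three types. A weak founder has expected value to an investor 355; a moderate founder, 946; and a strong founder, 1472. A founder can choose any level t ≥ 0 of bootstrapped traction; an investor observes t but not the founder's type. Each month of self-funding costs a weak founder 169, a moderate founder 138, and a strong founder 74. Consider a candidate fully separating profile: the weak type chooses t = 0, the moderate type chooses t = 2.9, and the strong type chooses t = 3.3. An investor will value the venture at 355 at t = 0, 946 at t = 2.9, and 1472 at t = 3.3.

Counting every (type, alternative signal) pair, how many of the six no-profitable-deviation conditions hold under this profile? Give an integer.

3

Weak (own payoff 355): to t=2.9 gives 946 − 169×2.9 = 455.9 → profitable ✗; to t=3.3 gives 1472 − 169×3.3 = 914.3 → profitable ✗.
Moderate (own payoff 946 − 138×2.9 = 545.8): to t=0 gives 355 → no gain ✓; to t=3.3 gives 1472 − 138×3.3 = 1016.6 → profitable ✗.
Strong (own payoff 1472 − 74×3.3 = 1227.8): to t=0 gives 355 → no gain ✓; to t=2.9 gives 946 − 74×2.9 = 731.4 → no gain ✓.
3 of the 6 constraints hold; not an equilibrium.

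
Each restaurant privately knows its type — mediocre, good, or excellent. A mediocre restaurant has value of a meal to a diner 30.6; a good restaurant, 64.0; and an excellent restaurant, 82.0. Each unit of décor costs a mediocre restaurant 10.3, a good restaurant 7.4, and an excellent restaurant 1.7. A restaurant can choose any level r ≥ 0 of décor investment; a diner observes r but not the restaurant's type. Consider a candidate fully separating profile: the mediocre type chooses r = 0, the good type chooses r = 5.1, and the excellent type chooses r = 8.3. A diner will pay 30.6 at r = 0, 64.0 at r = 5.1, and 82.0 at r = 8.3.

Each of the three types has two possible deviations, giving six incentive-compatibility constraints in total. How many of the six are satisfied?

5

Good (own payoff 64.0 − 7.4×5.1 = 26.26): to r=0 gives 30.6 → profitable ✗; to r=8.3 gives 82.0 − 7.4×8.3 = 20.58 → no gain ✓.
Mediocre (own payoff 30.6): to r=5.1 gives 64.0 − 10.3×5.1 = 11.47 → no gain ✓; to r=8.3 gives 82.0 − 10.3×8.3 = -3.49 → no gain ✓.
Excellent (own payoff 82.0 − 1.7×8.3 = 67.89): to r=0 gives 30.6 → no gain ✓; to r=5.1 gives 64.0 − 1.7×5.1 = 55.33 → no gain ✓.
5 of the 6 constraints hold; not an equilibrium.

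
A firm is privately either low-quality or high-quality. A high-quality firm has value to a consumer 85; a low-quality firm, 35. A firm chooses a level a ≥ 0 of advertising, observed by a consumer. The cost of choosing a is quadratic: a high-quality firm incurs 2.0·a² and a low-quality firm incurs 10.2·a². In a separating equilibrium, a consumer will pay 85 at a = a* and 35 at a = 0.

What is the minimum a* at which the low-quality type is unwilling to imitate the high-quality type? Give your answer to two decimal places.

2.21

The low-quality type at a = 0 receives 35; imitating at a* yields 85 − 10.2·a*².
Indifference: 35 = 85 − 10.2·a*², so a*² = (85 − 35) / 10.2 ≈ 4.9020.
a* = √4.9020 ≈ 2.21.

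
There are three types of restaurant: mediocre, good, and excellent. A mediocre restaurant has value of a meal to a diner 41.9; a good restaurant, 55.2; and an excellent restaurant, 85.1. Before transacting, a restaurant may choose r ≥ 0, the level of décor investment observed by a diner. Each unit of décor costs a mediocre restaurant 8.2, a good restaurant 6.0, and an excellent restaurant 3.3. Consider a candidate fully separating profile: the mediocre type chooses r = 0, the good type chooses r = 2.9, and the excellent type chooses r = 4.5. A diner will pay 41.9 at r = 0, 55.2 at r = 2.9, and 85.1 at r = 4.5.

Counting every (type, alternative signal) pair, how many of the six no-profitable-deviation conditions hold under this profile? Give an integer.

3

Mediocre (own payoff 41.9): to r=2.9 gives 55.2 − 8.2×2.9 = 31.42 → no gain ✓; to r=4.5 gives 85.1 − 8.2×4.5 = 48.2 → profitable ✗.
Good (own payoff 55.2 − 6.0×2.9 = 37.8): to r=0 gives 41.9 → profitable ✗; to r=4.5 gives 85.1 − 6.0×4.5 = 58.1 → profitable ✗.
Excellent (own payoff 85.1 − 3.3×4.5 = 70.25): to r=0 gives 41.9 → no gain ✓; to r=2.9 gives 55.2 − 3.3×2.9 = 45.63 → no gain ✓.
3 of the 6 constraints hold; not an equilibrium.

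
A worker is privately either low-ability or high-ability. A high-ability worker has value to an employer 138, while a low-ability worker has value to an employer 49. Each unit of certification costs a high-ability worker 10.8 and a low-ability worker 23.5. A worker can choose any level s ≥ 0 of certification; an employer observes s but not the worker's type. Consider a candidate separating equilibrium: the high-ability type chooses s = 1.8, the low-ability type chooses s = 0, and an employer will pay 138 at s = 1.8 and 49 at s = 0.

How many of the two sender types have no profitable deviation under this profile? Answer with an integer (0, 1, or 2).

High-ability type: signal → 138 − 10.8 × 1.8 = 118.56; deviate to 0 → 49. IC holds (118.56 ≥ 49).
Low-ability type: stay at 0 → 49; mimic → 138 − 23.5 × 1.8 = 95.7. IC fails (49 < 95.7).
1 of 2 constraints hold, so this profile is not an equilibrium.

1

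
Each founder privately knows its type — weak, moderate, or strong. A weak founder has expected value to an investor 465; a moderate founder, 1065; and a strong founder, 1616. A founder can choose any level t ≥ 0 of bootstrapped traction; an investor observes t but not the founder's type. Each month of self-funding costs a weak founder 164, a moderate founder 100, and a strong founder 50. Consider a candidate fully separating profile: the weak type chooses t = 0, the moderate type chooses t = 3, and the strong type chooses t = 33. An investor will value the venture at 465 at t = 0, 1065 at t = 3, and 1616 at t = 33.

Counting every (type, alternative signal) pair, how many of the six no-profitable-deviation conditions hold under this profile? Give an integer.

3

Strong (own payoff 1616 − 50×33 = -34): to t=0 gives 465 → profitable ✗; to t=3 gives 1065 − 50×3 = 915 → profitable ✗.
Moderate (own payoff 1065 − 100×3 = 765): to t=0 gives 465 → no gain ✓; to t=33 gives 1616 − 100×33 = -1684 → no gain ✓.
Weak (own payoff 465): to t=3 gives 1065 − 164×3 = 573 → profitable ✗; to t=33 gives 1616 − 164×33 = -3796 → no gain ✓.
3 of the 6 constraints hold; not an equilibrium.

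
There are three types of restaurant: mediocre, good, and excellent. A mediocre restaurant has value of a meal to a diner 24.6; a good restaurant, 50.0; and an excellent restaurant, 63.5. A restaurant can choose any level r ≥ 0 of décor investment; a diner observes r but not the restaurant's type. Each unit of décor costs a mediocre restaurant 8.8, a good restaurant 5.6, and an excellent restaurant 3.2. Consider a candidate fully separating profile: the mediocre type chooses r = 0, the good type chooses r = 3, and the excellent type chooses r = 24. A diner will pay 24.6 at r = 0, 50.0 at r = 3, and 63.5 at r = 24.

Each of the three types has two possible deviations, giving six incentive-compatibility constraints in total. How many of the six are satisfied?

Mediocre (own payoff 24.6): to r=3 gives 50.0 − 8.8×3 = 23.6 → no gain ✓; to r=24 gives 63.5 − 8.8×24 = -147.7 → no gain ✓.
Good (own payoff 50.0 − 5.6×3 = 33.2): to r=0 gives 24.6 → no gain ✓; to r=24 gives 63.5 − 5.6×24 = -70.9 → no gain ✓.
Excellent (own payoff 63.5 − 3.2×24 = -13.3): to r=0 gives 24.6 → profitable ✗; to r=3 gives 50.0 − 3.2×3 = 40.4 → profitable ✗.
4 of the 6 constraints hold; not an equilibrium.

4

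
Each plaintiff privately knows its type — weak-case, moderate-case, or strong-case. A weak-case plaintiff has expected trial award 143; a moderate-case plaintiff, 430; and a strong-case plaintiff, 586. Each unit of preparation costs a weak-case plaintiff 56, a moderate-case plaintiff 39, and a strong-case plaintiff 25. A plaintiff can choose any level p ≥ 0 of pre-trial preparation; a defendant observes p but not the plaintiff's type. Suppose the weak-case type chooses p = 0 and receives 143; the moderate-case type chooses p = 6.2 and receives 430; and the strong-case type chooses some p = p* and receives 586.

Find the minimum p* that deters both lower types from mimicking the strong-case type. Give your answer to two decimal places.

Moderate-case type (on-path payoff 430 − 39×6.2 = 188.2) won't mimic when 188.2 ≥ 586 − 39·p*, i.e. p* ≥ 10.20.
Weak-case type (on-path payoff 143) won't mimic when 143 ≥ 586 − 56·p*, i.e. p* ≥ 7.91.
Both must hold, so p* = max(7.91, 10.20) = 10.20. The moderate-case type's constraint binds.

10.20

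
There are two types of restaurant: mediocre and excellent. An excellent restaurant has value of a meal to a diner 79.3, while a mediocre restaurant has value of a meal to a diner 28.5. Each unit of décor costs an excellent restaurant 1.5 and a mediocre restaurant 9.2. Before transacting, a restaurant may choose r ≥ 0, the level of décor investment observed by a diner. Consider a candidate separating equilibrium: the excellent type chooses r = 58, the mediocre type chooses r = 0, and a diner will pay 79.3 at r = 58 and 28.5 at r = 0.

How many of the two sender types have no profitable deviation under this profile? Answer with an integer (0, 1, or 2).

1

Excellent type: signal → 79.3 − 1.5 × 58 = -7.7; deviate to 0 → 28.5. IC fails (-7.7 < 28.5).
Mediocre type: stay at 0 → 28.5; mimic → 79.3 − 9.2 × 58 = -454.3. IC holds (28.5 ≥ -454.3).
1 of 2 constraints hold, so this profile is not an equilibrium.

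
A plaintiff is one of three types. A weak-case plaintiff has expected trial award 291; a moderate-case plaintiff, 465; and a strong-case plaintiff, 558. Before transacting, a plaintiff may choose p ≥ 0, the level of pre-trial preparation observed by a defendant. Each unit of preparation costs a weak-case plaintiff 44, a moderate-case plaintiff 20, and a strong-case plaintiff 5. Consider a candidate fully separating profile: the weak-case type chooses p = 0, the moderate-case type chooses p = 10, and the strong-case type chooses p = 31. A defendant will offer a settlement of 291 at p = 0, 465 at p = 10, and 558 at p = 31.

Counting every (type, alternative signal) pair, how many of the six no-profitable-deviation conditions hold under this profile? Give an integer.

Weak-case (own payoff 291): to p=10 gives 465 − 44×10 = 25 → no gain ✓; to p=31 gives 558 − 44×31 = -806 → no gain ✓.
Strong-case (own payoff 558 − 5×31 = 403): to p=0 gives 291 → no gain ✓; to p=10 gives 465 − 5×10 = 415 → profitable ✗.
Moderate-case (own payoff 465 − 20×10 = 265): to p=0 gives 291 → profitable ✗; to p=31 gives 558 − 20×31 = -62 → no gain ✓.
4 of the 6 constraints hold; not an equilibrium.

4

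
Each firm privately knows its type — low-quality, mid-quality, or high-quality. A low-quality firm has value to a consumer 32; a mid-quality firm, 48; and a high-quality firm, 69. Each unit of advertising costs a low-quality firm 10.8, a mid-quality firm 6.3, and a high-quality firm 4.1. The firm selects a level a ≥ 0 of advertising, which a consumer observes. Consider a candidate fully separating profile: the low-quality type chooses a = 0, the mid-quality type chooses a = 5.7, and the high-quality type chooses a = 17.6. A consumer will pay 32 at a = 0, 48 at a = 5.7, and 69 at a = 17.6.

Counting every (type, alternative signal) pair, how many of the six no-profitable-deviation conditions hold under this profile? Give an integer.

High-quality (own payoff 69 − 4.1×17.6 = -3.16): to a=0 gives 32 → profitable ✗; to a=5.7 gives 48 − 4.1×5.7 = 24.63 → profitable ✗.
Low-quality (own payoff 32): to a=5.7 gives 48 − 10.8×5.7 = -13.56 → no gain ✓; to a=17.6 gives 69 − 10.8×17.6 = -121.08 → no gain ✓.
Mid-quality (own payoff 48 − 6.3×5.7 = 12.09): to a=0 gives 32 → profitable ✗; to a=17.6 gives 69 − 6.3×17.6 = -41.88 → no gain ✓.
3 of the 6 constraints hold; not an equilibrium.

3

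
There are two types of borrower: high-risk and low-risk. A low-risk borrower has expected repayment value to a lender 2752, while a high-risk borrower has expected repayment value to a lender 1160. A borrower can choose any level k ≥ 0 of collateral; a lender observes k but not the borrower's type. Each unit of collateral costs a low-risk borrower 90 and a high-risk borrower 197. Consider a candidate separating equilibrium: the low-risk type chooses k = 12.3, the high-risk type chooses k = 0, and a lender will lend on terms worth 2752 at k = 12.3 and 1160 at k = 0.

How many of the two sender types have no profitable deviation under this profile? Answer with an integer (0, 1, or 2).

2

High-risk type: stay at 0 → 1160; mimic → 2752 − 197 × 12.3 = 328.9. IC holds (1160 ≥ 328.9).
Low-risk type: signal → 2752 − 90 × 12.3 = 1645; deviate to 0 → 1160. IC holds (1645 ≥ 1160).
2 of 2 constraints hold, so this is a separating equilibrium.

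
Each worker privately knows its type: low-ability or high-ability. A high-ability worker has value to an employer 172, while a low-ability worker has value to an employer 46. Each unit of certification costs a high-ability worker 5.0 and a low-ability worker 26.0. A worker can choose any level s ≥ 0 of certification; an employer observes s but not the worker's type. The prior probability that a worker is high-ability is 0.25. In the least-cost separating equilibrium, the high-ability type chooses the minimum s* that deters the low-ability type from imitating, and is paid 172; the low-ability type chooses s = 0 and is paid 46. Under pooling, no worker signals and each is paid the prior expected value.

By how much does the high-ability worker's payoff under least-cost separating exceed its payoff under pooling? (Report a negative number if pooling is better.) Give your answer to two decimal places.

70.27

Least-cost separating signal: s* solves 46 = 172 − 26.0·s*, so s* = (172 − 46)/26.0 ≈ 4.8462.
High-ability type's separating payoff: 172 − 5.0 × s* = 172 − 5.0 × (172 − 46)/26.0 = 172 − 630/26.0 ≈ 147.7692.
Pooling payoff: 0.25 × 172 + 0.75 × 46 = 77.5.
Difference: 147.7692 − 77.5 = 70.2692, i.e. 70.27 to two decimal places.
The high-ability type prefers to separate.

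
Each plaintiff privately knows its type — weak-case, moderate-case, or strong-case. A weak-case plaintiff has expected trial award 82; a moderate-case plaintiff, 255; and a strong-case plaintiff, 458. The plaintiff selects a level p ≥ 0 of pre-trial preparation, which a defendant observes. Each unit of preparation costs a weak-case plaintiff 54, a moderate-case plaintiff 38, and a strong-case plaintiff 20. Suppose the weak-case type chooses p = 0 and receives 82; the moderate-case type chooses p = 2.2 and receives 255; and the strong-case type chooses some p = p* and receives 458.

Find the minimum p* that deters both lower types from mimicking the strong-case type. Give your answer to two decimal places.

Weak-case type (on-path payoff 82) won't mimic when 82 ≥ 458 − 54·p*, i.e. p* ≥ 6.96.
Moderate-case type (on-path payoff 255 − 38×2.2 = 171.4) won't mimic when 171.4 ≥ 458 − 38·p*, i.e. p* ≥ 7.54.
Both must hold, so p* = max(6.96, 7.54) = 7.54. The moderate-case type's constraint binds.

7.54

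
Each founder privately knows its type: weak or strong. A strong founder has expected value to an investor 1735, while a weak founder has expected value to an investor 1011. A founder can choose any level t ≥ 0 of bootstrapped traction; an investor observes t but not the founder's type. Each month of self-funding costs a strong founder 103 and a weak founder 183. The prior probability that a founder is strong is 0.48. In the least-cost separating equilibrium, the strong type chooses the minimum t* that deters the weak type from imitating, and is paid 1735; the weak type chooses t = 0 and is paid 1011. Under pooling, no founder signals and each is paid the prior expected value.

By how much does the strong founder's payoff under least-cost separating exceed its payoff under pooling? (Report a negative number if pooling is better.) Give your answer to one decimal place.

-31.0

Least-cost separating signal: t* solves 1011 = 1735 − 183·t*, so t* = (1735 − 1011)/183 ≈ 3.9563.
Strong type's separating payoff: 1735 − 103 × t* = 1735 − 103 × (1735 − 1011)/183 = 1735 − 74572/183 ≈ 1327.503.
Pooling payoff: 0.48 × 1735 + 0.52 × 1011 = 1358.52.
Difference: 1327.503 − 1358.52 = -31.017, i.e. -31.0 to one decimal place.
The strong type would prefer the pooling outcome.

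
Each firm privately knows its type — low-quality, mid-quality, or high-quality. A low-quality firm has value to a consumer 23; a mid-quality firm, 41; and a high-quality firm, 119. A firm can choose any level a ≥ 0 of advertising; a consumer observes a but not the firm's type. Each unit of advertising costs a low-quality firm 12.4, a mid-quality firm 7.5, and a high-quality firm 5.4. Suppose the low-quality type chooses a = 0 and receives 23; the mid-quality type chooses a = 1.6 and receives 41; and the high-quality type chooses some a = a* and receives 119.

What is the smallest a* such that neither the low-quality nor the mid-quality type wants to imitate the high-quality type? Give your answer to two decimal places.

Low-quality type (on-path payoff 23) won't mimic when 23 ≥ 119 − 12.4·a*, i.e. a* ≥ 7.74.
Mid-quality type (on-path payoff 41 − 7.5×1.6 = 29) won't mimic when 29 ≥ 119 − 7.5·a*, i.e. a* ≥ 12.00.
Both must hold, so a* = max(7.74, 12.00) = 12.00. The mid-quality type's constraint binds.

12.00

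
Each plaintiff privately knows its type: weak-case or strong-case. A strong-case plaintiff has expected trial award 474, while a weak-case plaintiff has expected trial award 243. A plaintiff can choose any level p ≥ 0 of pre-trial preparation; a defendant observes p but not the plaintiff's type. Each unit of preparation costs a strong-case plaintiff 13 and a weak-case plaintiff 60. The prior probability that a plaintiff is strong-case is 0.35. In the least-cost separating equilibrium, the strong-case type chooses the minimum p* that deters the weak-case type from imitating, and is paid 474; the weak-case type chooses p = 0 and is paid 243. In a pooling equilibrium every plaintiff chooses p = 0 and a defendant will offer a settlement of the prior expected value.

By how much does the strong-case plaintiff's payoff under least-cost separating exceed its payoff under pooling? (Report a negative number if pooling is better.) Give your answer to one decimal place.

Least-cost separating signal: p* solves 243 = 474 − 60·p*, so p* = (474 − 243)/60 = 3.85.
Strong-case type's separating payoff: 474 − 13 × p* = 474 − 13 × (474 − 243)/60 = 474 − 3003/60 = 423.95.
Pooling payoff: 0.35 × 474 + 0.65 × 243 = 323.85.
Difference: 423.95 − 323.85 = 100.1.
The strong-case type prefers to separate.

100.1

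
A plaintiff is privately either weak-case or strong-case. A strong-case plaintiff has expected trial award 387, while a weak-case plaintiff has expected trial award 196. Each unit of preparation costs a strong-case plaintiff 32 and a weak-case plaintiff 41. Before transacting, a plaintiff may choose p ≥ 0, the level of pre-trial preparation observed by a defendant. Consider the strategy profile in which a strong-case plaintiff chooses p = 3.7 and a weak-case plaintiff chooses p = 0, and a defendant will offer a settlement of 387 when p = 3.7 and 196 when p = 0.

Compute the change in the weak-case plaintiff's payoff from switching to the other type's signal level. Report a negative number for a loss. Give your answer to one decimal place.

39.3

Playing p = 0 the weak-case plaintiff receives 196.
Deviating to p = 3.7 brings payment 387 at cost 41 × 3.7 = 151.7, netting 235.3.
Gain from deviating: 235.3 − 196 = 39.3.
The gain is positive, so the weak-case type's incentive-compatibility constraint is violated — this profile is not a separating equilibrium.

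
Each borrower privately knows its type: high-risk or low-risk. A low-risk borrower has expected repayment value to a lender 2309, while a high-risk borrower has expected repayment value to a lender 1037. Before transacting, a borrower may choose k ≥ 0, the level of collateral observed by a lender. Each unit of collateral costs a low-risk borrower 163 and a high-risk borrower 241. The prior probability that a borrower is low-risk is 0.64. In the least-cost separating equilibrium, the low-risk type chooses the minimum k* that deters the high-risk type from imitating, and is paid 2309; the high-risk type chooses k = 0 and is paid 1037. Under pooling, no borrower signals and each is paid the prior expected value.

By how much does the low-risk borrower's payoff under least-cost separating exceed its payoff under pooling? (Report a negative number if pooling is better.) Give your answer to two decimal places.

Least-cost separating signal: k* solves 1037 = 2309 − 241·k*, so k* = (2309 − 1037)/241 ≈ 5.2780.
Low-risk type's separating payoff: 2309 − 163 × k* = 2309 − 163 × (2309 − 1037)/241 = 2309 − 207336/241 ≈ 1448.6846.
Pooling payoff: 0.64 × 2309 + 0.36 × 1037 = 1851.08.
Difference: 1448.6846 − 1851.08 = -402.3954, i.e. -402.40 to two decimal places.
The low-risk type would prefer the pooling outcome.

-402.40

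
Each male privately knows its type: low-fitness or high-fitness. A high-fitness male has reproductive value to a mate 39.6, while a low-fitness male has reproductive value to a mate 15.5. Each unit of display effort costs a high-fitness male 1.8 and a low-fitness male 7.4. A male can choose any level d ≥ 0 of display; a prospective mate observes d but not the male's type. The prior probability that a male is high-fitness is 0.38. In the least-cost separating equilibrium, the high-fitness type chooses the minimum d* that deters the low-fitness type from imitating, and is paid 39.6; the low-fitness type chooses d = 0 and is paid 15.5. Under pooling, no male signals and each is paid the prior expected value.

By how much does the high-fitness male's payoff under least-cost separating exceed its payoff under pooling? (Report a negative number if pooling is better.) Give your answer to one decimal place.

9.1

Least-cost separating signal: d* solves 15.5 = 39.6 − 7.4·d*, so d* = (39.6 − 15.5)/7.4 ≈ 3.2568.
High-fitness type's separating payoff: 39.6 − 1.8 × d* = 39.6 − 1.8 × (39.6 − 15.5)/7.4 = 39.6 − 43.38/7.4 ≈ 33.738.
Pooling payoff: 0.38 × 39.6 + 0.62 × 15.5 = 24.658.
Difference: 33.738 − 24.658 = 9.08, i.e. 9.1 to one decimal place.
The high-fitness type prefers to separate.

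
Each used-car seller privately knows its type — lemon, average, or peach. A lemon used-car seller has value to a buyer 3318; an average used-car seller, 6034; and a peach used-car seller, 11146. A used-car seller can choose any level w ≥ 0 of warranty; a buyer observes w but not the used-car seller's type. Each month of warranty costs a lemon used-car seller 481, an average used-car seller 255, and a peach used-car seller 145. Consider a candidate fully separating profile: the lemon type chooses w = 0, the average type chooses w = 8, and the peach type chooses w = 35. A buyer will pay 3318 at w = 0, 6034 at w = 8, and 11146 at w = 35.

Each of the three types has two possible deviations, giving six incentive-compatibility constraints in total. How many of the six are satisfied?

Peach (own payoff 11146 − 145×35 = 6071): to w=0 gives 3318 → no gain ✓; to w=8 gives 6034 − 145×8 = 4874 → no gain ✓.
Lemon (own payoff 3318): to w=8 gives 6034 − 481×8 = 2186 → no gain ✓; to w=35 gives 11146 − 481×35 = -5689 → no gain ✓.
Average (own payoff 6034 − 255×8 = 3994): to w=0 gives 3318 → no gain ✓; to w=35 gives 11146 − 255×35 = 2221 → no gain ✓.
6 of the 6 constraints hold; this profile is a separating equilibrium.

6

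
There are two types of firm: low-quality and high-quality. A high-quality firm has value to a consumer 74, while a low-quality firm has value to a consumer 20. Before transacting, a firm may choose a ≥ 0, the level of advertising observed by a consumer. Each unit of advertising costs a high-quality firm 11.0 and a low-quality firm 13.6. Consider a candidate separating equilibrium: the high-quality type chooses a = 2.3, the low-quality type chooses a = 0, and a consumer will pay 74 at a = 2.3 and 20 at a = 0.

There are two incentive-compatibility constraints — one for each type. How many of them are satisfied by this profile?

Low-quality type: stay at 0 → 20; mimic → 74 − 13.6 × 2.3 = 42.72. IC fails (20 < 42.72).
High-quality type: signal → 74 − 11.0 × 2.3 = 48.7; deviate to 0 → 20. IC holds (48.7 ≥ 20).
1 of 2 constraints hold, so this profile is not an equilibrium.

1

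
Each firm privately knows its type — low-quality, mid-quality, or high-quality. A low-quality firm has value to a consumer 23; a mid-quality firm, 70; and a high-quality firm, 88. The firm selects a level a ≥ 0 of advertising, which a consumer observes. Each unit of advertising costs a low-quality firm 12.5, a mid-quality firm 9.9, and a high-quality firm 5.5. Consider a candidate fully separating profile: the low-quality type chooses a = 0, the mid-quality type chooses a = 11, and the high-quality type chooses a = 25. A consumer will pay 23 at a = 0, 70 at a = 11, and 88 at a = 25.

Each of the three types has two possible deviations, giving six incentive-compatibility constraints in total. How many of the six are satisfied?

3

Low-quality (own payoff 23): to a=11 gives 70 − 12.5×11 = -67.5 → no gain ✓; to a=25 gives 88 − 12.5×25 = -224.5 → no gain ✓.
Mid-quality (own payoff 70 − 9.9×11 = -38.9): to a=0 gives 23 → profitable ✗; to a=25 gives 88 − 9.9×25 = -159.5 → no gain ✓.
High-quality (own payoff 88 − 5.5×25 = -49.5): to a=0 gives 23 → profitable ✗; to a=11 gives 70 − 5.5×11 = 9.5 → profitable ✗.
3 of the 6 constraints hold; not an equilibrium.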